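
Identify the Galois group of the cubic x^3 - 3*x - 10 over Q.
Gal(K/Q) = S_3 (symmetric group of order 6)

Compute the discriminant of x^3 + (0)*x^2 + (-3)*x + (-10): Δ = -2592. Since Δ is not a rational square, the Galois group is not contained in A_3; it must be the full S_3 (irreducibility of the cubic rules out anything smaller).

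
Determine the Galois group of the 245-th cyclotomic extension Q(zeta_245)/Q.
|Gal(Q(zeta_245)/Q)| = phi(245) = 168; group ≅ (Z/245Z)^* ≅ Z/4Z × Z/42Z

The n-th cyclotomic polynomial Φ_245(x) is the minimal polynomial of zeta_245 over Q and has degree phi(245) = 168. So Q(zeta_245) is a degree-168 Galois extension with Galois group (Z/245Z)^*. By CRT, (Z/245Z)^* ≅ (Z/5Z)^* × (Z/49Z)^*. Each prime-power unit group is (Z/5Z)^* ≅ Z/4Z; (Z/49Z)^* ≅ Z/42Z. Hence Gal(Q(zeta_245)/Q) ≅ Z/4Z × Z/42Z.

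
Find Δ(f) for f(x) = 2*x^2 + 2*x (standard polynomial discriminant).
Δ = 4

For a quadratic a x^2 + b x + c the discriminant is Δ = b^2 - 4ac = (2)^2 - 4*(2)*(0) = 4 - (0) = 4.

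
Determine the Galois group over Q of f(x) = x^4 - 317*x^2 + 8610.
Gal(K/Q) = V_4 (Klein four-group, Z/2Z × Z/2Z)

f factors as (x^2 - 30)(x^2 - 287), so the splitting field is K = Q(sqrt(30), sqrt(287)). The elements 30, 287, 8610 are all non-squares in Q, so sqrt(30) and sqrt(287) generate independent quadratic extensions. Thus [K:Q] = 4 and Gal(K/Q) is generated by the two order-2 automorphisms sqrt(30) ↦ -sqrt(30) and sqrt(287) ↦ -sqrt(287), giving V_4.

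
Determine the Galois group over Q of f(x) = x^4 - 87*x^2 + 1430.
Gal(K/Q) = V_4 (Klein four-group, Z/2Z × Z/2Z)

f factors as (x^2 - 65)(x^2 - 22), so the splitting field is K = Q(sqrt(65), sqrt(22)). The elements 65, 22, 1430 are all non-squares in Q, so sqrt(65) and sqrt(22) generate independent quadratic extensions. Thus [K:Q] = 4 and Gal(K/Q) is generated by the two order-2 automorphisms sqrt(65) ↦ -sqrt(65) and sqrt(22) ↦ -sqrt(22), giving V_4.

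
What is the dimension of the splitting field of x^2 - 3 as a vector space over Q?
[K:Q] = 2

The discriminant of x^2 + (0)*x + (-3) is b^2 - 4c = 0 - (-12) = 12. Since 12 is not a perfect square in Q, the polynomial is irreducible over Q. Its two roots generate a degree-2 extension, so [K:Q] = 2.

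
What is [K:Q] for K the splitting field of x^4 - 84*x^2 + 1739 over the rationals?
[K:Q] = 4

f factors as (x^2 - 37)(x^2 - 47); the splitting field is K = Q(sqrt(37), sqrt(47)). Since 37, 47, and 1739 are all non-squares in Q, the three subfields Q(sqrt(37)), Q(sqrt(47)), Q(sqrt(1739)) are distinct degree-2 extensions, so [K:Q] = 4 (Klein four Galois group).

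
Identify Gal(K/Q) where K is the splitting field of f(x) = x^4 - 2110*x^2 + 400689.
Gal(K/Q) = Z/2Z (cyclic of order 2)

f factors as (x^2 - 211)(x^2 - 1899), so the splitting field is K = Q(sqrt(211), sqrt(1899)). The squarefree part of 211 is 211 and the squarefree part of 1899 is also 211, so sqrt(211) and sqrt(1899) are both rational multiples of sqrt(211). Hence Q(sqrt(211)) = Q(sqrt(1899)) = Q(sqrt(211)), and the splitting field collapses to a single degree-2 extension with Galois group Z/2Z.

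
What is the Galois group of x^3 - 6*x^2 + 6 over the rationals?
Gal(K/Q) = S_3 (symmetric group of order 6)

Compute the discriminant of x^3 + (-6)*x^2 + (0)*x + (6): Δ = 4212. Since Δ is not a rational square, the Galois group is not contained in A_3; it must be the full S_3 (irreducibility of the cubic rules out anything smaller).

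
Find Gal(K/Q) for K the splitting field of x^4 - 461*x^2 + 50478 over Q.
Gal(K/Q) = V_4 (Klein four-group, Z/2Z × Z/2Z)

f factors as (x^2 - 282)(x^2 - 179), so the splitting field is K = Q(sqrt(282), sqrt(179)). The elements 282, 179, 50478 are all non-squares in Q, so sqrt(282) and sqrt(179) generate independent quadratic extensions. Thus [K:Q] = 4 and Gal(K/Q) is generated by the two order-2 automorphisms sqrt(282) ↦ -sqrt(282) and sqrt(179) ↦ -sqrt(179), giving V_4.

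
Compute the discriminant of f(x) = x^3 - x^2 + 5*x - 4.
Δ = -563

For x^3 + a x^2 + b x + c the discriminant is Δ = 18 a b c - 4 a^3 c + a^2 b^2 - 4 b^3 - 27 c^2.
Plug a = -1, b = 5, c = -4:
  18*(-1)*(5)*(-4) - 4*(-1)^3*(-4) + (-1)^2*(5)^2 - 4*(5)^3 - 27*(-4)^2
  = 360 + (-16) + 25 + (-500) + (-432)
  = -563.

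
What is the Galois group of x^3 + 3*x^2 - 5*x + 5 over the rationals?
Gal(K/Q) = S_3 (symmetric group of order 6)

Compute the discriminant of x^3 + (3)*x^2 + (-5)*x + (5): Δ = -1840. Since Δ is not a rational square, the Galois group is not contained in A_3; it must be the full S_3 (irreducibility of the cubic rules out anything smaller).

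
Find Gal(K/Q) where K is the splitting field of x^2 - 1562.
Gal(K/Q) = Z/2Z (cyclic of order 2)

x^2 - 1562 is irreducible over Q since 1562 is not a rational square. The splitting field Q(sqrt(1562)) has degree 2 over Q, and its unique nontrivial automorphism is sqrt(1562) ↦ -sqrt(1562). Hence Gal(Q(sqrt(1562))/Q) = Z/2Z.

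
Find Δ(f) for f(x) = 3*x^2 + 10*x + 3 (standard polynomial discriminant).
Δ = 64

For a quadratic a x^2 + b x + c the discriminant is Δ = b^2 - 4ac = (10)^2 - 4*(3)*(3) = 100 - (36) = 64.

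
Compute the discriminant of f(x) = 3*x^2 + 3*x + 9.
Δ = -99

For a quadratic a x^2 + b x + c the discriminant is Δ = b^2 - 4ac = (3)^2 - 4*(3)*(9) = 9 - (108) = -99.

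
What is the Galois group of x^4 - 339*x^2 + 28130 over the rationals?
Gal(K/Q) = V_4 (Klein four-group, Z/2Z × Z/2Z)

f factors as (x^2 - 145)(x^2 - 194), so the splitting field is K = Q(sqrt(145), sqrt(194)). The elements 145, 194, 28130 are all non-squares in Q, so sqrt(145) and sqrt(194) generate independent quadratic extensions. Thus [K:Q] = 4 and Gal(K/Q) is generated by the two order-2 automorphisms sqrt(145) ↦ -sqrt(145) and sqrt(194) ↦ -sqrt(194), giving V_4.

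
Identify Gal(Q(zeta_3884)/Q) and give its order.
|Gal(Q(zeta_3884)/Q)| = phi(3884) = 1940; group ≅ (Z/3884Z)^* ≅ Z/2Z × Z/970Z

The n-th cyclotomic polynomial Φ_3884(x) is the minimal polynomial of zeta_3884 over Q and has degree phi(3884) = 1940. So Q(zeta_3884) is a degree-1940 Galois extension with Galois group (Z/3884Z)^*. By CRT, (Z/3884Z)^* ≅ (Z/4Z)^* × (Z/971Z)^*. Each prime-power unit group is (Z/4Z)^* ≅ Z/2Z; (Z/971Z)^* ≅ Z/970Z. Hence Gal(Q(zeta_3884)/Q) ≅ Z/2Z × Z/970Z.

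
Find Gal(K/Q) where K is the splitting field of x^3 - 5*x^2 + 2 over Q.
Gal(K/Q) = S_3 (symmetric group of order 6)

Compute the discriminant of x^3 + (-5)*x^2 + (0)*x + (2): Δ = 892. Since Δ is not a rational square, the Galois group is not contained in A_3; it must be the full S_3 (irreducibility of the cubic rules out anything smaller).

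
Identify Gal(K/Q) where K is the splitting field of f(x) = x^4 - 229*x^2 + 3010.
Gal(K/Q) = V_4 (Klein four-group, Z/2Z × Z/2Z)

f factors as (x^2 - 215)(x^2 - 14), so the splitting field is K = Q(sqrt(215), sqrt(14)). The elements 215, 14, 3010 are all non-squares in Q, so sqrt(215) and sqrt(14) generate independent quadratic extensions. Thus [K:Q] = 4 and Gal(K/Q) is generated by the two order-2 automorphisms sqrt(215) ↦ -sqrt(215) and sqrt(14) ↦ -sqrt(14), giving V_4.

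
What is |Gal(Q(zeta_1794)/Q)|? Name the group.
|Gal(Q(zeta_1794)/Q)| = phi(1794) = 528; group ≅ (Z/1794Z)^* ≅ Z/2Z × Z/12Z × Z/22Z

The n-th cyclotomic polynomial Φ_1794(x) is the minimal polynomial of zeta_1794 over Q and has degree phi(1794) = 528. So Q(zeta_1794) is a degree-528 Galois extension with Galois group (Z/1794Z)^*. By CRT, (Z/1794Z)^* ≅ (Z/2Z)^* × (Z/3Z)^* × (Z/13Z)^* × (Z/23Z)^*. Each prime-power unit group is (Z/2Z)^* ≅ trivial group (order 1); (Z/3Z)^* ≅ Z/2Z; (Z/13Z)^* ≅ Z/12Z; (Z/23Z)^* ≅ Z/22Z. Hence Gal(Q(zeta_1794)/Q) ≅ Z/2Z × Z/12Z × Z/22Z.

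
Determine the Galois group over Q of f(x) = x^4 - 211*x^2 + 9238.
Gal(K/Q) = V_4 (Klein four-group, Z/2Z × Z/2Z)

f factors as (x^2 - 62)(x^2 - 149), so the splitting field is K = Q(sqrt(62), sqrt(149)). The elements 62, 149, 9238 are all non-squares in Q, so sqrt(62) and sqrt(149) generate independent quadratic extensions. Thus [K:Q] = 4 and Gal(K/Q) is generated by the two order-2 automorphisms sqrt(62) ↦ -sqrt(62) and sqrt(149) ↦ -sqrt(149), giving V_4.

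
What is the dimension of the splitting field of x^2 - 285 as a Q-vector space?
[K:Q] = 2

The polynomial x^2 - 285 is irreducible over Q since 285 is not a perfect square. Its splitting field is Q(sqrt(285)), which has degree 2 over Q.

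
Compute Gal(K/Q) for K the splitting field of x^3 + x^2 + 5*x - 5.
Gal(K/Q) = S_3 (symmetric group of order 6)

Compute the discriminant of x^3 + (1)*x^2 + (5)*x + (-5): Δ = -1580. Since Δ is not a rational square, the Galois group is not contained in A_3; it must be the full S_3 (irreducibility of the cubic rules out anything smaller).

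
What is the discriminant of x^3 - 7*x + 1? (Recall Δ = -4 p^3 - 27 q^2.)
Δ = 1345

For a depressed cubic x^3 + p x + q the discriminant is Δ = -4 p^3 - 27 q^2 = -4*(-7)^3 - 27*(1)^2 = 1372 - 27 = 1345.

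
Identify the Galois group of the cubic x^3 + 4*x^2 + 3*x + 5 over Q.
Gal(K/Q) = S_3 (symmetric group of order 6)

Compute the discriminant of x^3 + (4)*x^2 + (3)*x + (5): Δ = -839. Since Δ is not a rational square, the Galois group is not contained in A_3; it must be the full S_3 (irreducibility of the cubic rules out anything smaller).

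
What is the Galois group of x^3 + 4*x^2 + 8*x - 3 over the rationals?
Gal(K/Q) = S_3 (symmetric group of order 6)

Compute the discriminant of x^3 + (4)*x^2 + (8)*x + (-3): Δ = -2227. Since Δ is not a rational square, the Galois group is not contained in A_3; it must be the full S_3 (irreducibility of the cubic rules out anything smaller).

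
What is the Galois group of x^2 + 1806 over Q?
Gal(K/Q) = Z/2Z (cyclic of order 2)

x^2 + 1806 is irreducible over Q since -1806 is not a rational square. The splitting field Q(sqrt(-1806)) has degree 2 over Q, and its unique nontrivial automorphism is sqrt(-1806) ↦ -sqrt(-1806). Hence Gal(Q(sqrt(-1806))/Q) = Z/2Z.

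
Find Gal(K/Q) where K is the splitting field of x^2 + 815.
Gal(K/Q) = Z/2Z (cyclic of order 2)

x^2 + 815 is irreducible over Q since -815 is not a rational square. The splitting field Q(sqrt(-815)) has degree 2 over Q, and its unique nontrivial automorphism is sqrt(-815) ↦ -sqrt(-815). Hence Gal(Q(sqrt(-815))/Q) = Z/2Z.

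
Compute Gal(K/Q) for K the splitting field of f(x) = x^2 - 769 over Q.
Gal(K/Q) = Z/2Z (cyclic of order 2)

x^2 - 769 is irreducible over Q since 769 is not a rational square. The splitting field Q(sqrt(769)) has degree 2 over Q, and its unique nontrivial automorphism is sqrt(769) ↦ -sqrt(769). Hence Gal(Q(sqrt(769))/Q) = Z/2Z.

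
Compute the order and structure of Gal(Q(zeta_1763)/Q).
|Gal(Q(zeta_1763)/Q)| = phi(1763) = 1680; group ≅ (Z/1763Z)^* ≅ Z/40Z × Z/42Z

The n-th cyclotomic polynomial Φ_1763(x) is the minimal polynomial of zeta_1763 over Q and has degree phi(1763) = 1680. So Q(zeta_1763) is a degree-1680 Galois extension with Galois group (Z/1763Z)^*. By CRT, (Z/1763Z)^* ≅ (Z/41Z)^* × (Z/43Z)^*. Each prime-power unit group is (Z/41Z)^* ≅ Z/40Z; (Z/43Z)^* ≅ Z/42Z. Hence Gal(Q(zeta_1763)/Q) ≅ Z/40Z × Z/42Z.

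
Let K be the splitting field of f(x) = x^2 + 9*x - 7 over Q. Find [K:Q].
[K:Q] = 2

The discriminant of x^2 + (9)*x + (-7) is b^2 - 4c = 81 - (-28) = 109. Since 109 is not a perfect square in Q, the polynomial is irreducible over Q. Its two roots generate a degree-2 extension, so [K:Q] = 2.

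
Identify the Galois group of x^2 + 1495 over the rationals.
Gal(K/Q) = Z/2Z (cyclic of order 2)

x^2 + 1495 is irreducible over Q since -1495 is not a rational square. The splitting field Q(sqrt(-1495)) has degree 2 over Q, and its unique nontrivial automorphism is sqrt(-1495) ↦ -sqrt(-1495). Hence Gal(Q(sqrt(-1495))/Q) = Z/2Z.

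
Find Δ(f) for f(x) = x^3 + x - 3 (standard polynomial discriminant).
Δ = -247

For a depressed cubic x^3 + p x + q the discriminant is Δ = -4 p^3 - 27 q^2 = -4*(1)^3 - 27*(-3)^2 = -4 - 243 = -247.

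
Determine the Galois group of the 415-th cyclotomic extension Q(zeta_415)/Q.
|Gal(Q(zeta_415)/Q)| = phi(415) = 328; group ≅ (Z/415Z)^* ≅ Z/4Z × Z/82Z

The n-th cyclotomic polynomial Φ_415(x) is the minimal polynomial of zeta_415 over Q and has degree phi(415) = 328. So Q(zeta_415) is a degree-328 Galois extension with Galois group (Z/415Z)^*. By CRT, (Z/415Z)^* ≅ (Z/5Z)^* × (Z/83Z)^*. Each prime-power unit group is (Z/5Z)^* ≅ Z/4Z; (Z/83Z)^* ≅ Z/82Z. Hence Gal(Q(zeta_415)/Q) ≅ Z/4Z × Z/82Z.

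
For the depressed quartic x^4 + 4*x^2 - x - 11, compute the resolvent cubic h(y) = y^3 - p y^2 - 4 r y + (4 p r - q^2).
h(y) = y^3 - 4*y^2 + 44*y - 177

Identify coefficients: p = 4, q = -1, r = -11.
Plug into h(y) = y^3 - p y^2 - 4 r y + (4 p r - q^2):
  h(y) = y^3 - (4) y^2 - 4*(-11) y + (4*(4)*(-11) - (-1)^2)
       = y^3 + (-4) y^2 + (44) y + (-177).
Simplifying: h(y) = y^3 - 4*y^2 + 44*y - 177.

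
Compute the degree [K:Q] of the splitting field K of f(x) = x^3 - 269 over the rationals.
[K:Q] = 6

x^3 - 269 has one real root r = 269^(1/3) and two complex roots r*zeta_3, r*zeta_3^2 where zeta_3 = e^(2*pi*i/3). The splitting field is Q(r, zeta_3). [Q(r):Q] = 3 and [Q(zeta_3):Q] = 2 with gcd = 1, so [Q(r, zeta_3):Q] = 3 * 2 = 6.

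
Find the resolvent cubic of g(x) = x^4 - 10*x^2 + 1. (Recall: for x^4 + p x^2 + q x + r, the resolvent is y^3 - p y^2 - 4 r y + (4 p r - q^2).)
h(y) = y^3 + 10*y^2 - 4*y - 40

Identify coefficients: p = -10, q = 0, r = 1.
Plug into h(y) = y^3 - p y^2 - 4 r y + (4 p r - q^2):
  h(y) = y^3 - (-10) y^2 - 4*(1) y + (4*(-10)*(1) - (0)^2)
       = y^3 + (10) y^2 + (-4) y + (-40).
Simplifying: h(y) = y^3 + 10*y^2 - 4*y - 40.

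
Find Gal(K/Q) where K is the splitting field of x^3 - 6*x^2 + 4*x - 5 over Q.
Gal(K/Q) = S_3 (symmetric group of order 6)

Compute the discriminant of x^3 + (-6)*x^2 + (4)*x + (-5): Δ = -2515. Since Δ is not a rational square, the Galois group is not contained in A_3; it must be the full S_3 (irreducibility of the cubic rules out anything smaller).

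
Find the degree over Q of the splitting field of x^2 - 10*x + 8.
[K:Q] = 2

The discriminant of x^2 + (-10)*x + (8) is b^2 - 4c = 100 - (32) = 68. Since 68 is not a perfect square in Q, the polynomial is irreducible over Q. Its two roots generate a degree-2 extension, so [K:Q] = 2.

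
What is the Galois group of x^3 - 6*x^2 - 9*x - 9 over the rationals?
Gal(K/Q) = S_3 (symmetric group of order 6)

Compute the discriminant of x^3 + (-6)*x^2 + (-9)*x + (-9): Δ = -12879. Since Δ is not a rational square, the Galois group is not contained in A_3; it must be the full S_3 (irreducibility of the cubic rules out anything smaller).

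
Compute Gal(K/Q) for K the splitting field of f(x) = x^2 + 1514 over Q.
Gal(K/Q) = Z/2Z (cyclic of order 2)

x^2 + 1514 is irreducible over Q since -1514 is not a rational square. The splitting field Q(sqrt(-1514)) has degree 2 over Q, and its unique nontrivial automorphism is sqrt(-1514) ↦ -sqrt(-1514). Hence Gal(Q(sqrt(-1514))/Q) = Z/2Z.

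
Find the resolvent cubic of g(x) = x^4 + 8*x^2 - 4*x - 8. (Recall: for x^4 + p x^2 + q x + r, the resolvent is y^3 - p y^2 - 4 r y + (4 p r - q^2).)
h(y) = y^3 - 8*y^2 + 32*y - 272

Identify coefficients: p = 8, q = -4, r = -8.
Plug into h(y) = y^3 - p y^2 - 4 r y + (4 p r - q^2):
  h(y) = y^3 - (8) y^2 - 4*(-8) y + (4*(8)*(-8) - (-4)^2)
       = y^3 + (-8) y^2 + (32) y + (-272).
Simplifying: h(y) = y^3 - 8*y^2 + 32*y - 272.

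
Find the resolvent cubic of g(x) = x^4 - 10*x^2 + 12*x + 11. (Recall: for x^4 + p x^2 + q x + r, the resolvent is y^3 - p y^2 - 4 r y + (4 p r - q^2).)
h(y) = y^3 + 10*y^2 - 44*y - 584

Identify coefficients: p = -10, q = 12, r = 11.
Plug into h(y) = y^3 - p y^2 - 4 r y + (4 p r - q^2):
  h(y) = y^3 - (-10) y^2 - 4*(11) y + (4*(-10)*(11) - (12)^2)
       = y^3 + (10) y^2 + (-44) y + (-584).
Simplifying: h(y) = y^3 + 10*y^2 - 44*y - 584.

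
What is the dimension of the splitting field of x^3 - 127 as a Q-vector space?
[K:Q] = 6

x^3 - 127 has one real root r = 127^(1/3) and two complex roots r*zeta_3, r*zeta_3^2 where zeta_3 = e^(2*pi*i/3). The splitting field is Q(r, zeta_3). [Q(r):Q] = 3 and [Q(zeta_3):Q] = 2 with gcd = 1, so [Q(r, zeta_3):Q] = 3 * 2 = 6.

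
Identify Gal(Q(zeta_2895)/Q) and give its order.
|Gal(Q(zeta_2895)/Q)| = phi(2895) = 1536; group ≅ (Z/2895Z)^* ≅ Z/2Z × Z/4Z × Z/192Z

The n-th cyclotomic polynomial Φ_2895(x) is the minimal polynomial of zeta_2895 over Q and has degree phi(2895) = 1536. So Q(zeta_2895) is a degree-1536 Galois extension with Galois group (Z/2895Z)^*. By CRT, (Z/2895Z)^* ≅ (Z/3Z)^* × (Z/5Z)^* × (Z/193Z)^*. Each prime-power unit group is (Z/3Z)^* ≅ Z/2Z; (Z/5Z)^* ≅ Z/4Z; (Z/193Z)^* ≅ Z/192Z. Hence Gal(Q(zeta_2895)/Q) ≅ Z/2Z × Z/4Z × Z/192Z.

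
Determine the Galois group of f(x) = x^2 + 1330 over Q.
Gal(K/Q) = Z/2Z (cyclic of order 2)

x^2 + 1330 is irreducible over Q since -1330 is not a rational square. The splitting field Q(sqrt(-1330)) has degree 2 over Q, and its unique nontrivial automorphism is sqrt(-1330) ↦ -sqrt(-1330). Hence Gal(Q(sqrt(-1330))/Q) = Z/2Z.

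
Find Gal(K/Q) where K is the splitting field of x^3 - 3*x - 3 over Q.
Gal(K/Q) = S_3 (symmetric group of order 6)

Compute the discriminant of x^3 + (0)*x^2 + (-3)*x + (-3): Δ = -135. Since Δ is not a rational square, the Galois group is not contained in A_3; it must be the full S_3 (irreducibility of the cubic rules out anything smaller).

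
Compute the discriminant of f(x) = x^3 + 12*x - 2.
Δ = -7020

For a depressed cubic x^3 + p x + q the discriminant is Δ = -4 p^3 - 27 q^2 = -4*(12)^3 - 27*(-2)^2 = -6912 - 108 = -7020.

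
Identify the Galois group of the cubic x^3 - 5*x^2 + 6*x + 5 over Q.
Gal(K/Q) = S_3 (symmetric group of order 6)

Compute the discriminant of x^3 + (-5)*x^2 + (6)*x + (5): Δ = -839. Since Δ is not a rational square, the Galois group is not contained in A_3; it must be the full S_3 (irreducibility of the cubic rules out anything smaller).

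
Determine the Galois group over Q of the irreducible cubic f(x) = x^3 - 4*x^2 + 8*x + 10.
Gal(K/Q) = S_3 (symmetric group of order 6)

Compute the discriminant of x^3 + (-4)*x^2 + (8)*x + (10): Δ = -6924. Since Δ is not a rational square, the Galois group is not contained in A_3; it must be the full S_3 (irreducibility of the cubic rules out anything smaller).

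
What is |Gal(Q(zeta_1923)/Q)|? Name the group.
|Gal(Q(zeta_1923)/Q)| = phi(1923) = 1280; group ≅ (Z/1923Z)^* ≅ Z/2Z × Z/640Z

The n-th cyclotomic polynomial Φ_1923(x) is the minimal polynomial of zeta_1923 over Q and has degree phi(1923) = 1280. So Q(zeta_1923) is a degree-1280 Galois extension with Galois group (Z/1923Z)^*. By CRT, (Z/1923Z)^* ≅ (Z/3Z)^* × (Z/641Z)^*. Each prime-power unit group is (Z/3Z)^* ≅ Z/2Z; (Z/641Z)^* ≅ Z/640Z. Hence Gal(Q(zeta_1923)/Q) ≅ Z/2Z × Z/640Z.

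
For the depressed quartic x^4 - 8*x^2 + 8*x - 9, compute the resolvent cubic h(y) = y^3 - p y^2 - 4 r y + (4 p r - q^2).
h(y) = y^3 + 8*y^2 + 36*y + 224

Identify coefficients: p = -8, q = 8, r = -9.
Plug into h(y) = y^3 - p y^2 - 4 r y + (4 p r - q^2):
  h(y) = y^3 - (-8) y^2 - 4*(-9) y + (4*(-8)*(-9) - (8)^2)
       = y^3 + (8) y^2 + (36) y + (224).
Simplifying: h(y) = y^3 + 8*y^2 + 36*y + 224.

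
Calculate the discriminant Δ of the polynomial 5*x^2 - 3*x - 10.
Δ = 209

For a quadratic a x^2 + b x + c the discriminant is Δ = b^2 - 4ac = (-3)^2 - 4*(5)*(-10) = 9 - (-200) = 209.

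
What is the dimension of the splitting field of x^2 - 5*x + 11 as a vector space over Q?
[K:Q] = 2

The discriminant of x^2 + (-5)*x + (11) is b^2 - 4c = 25 - (44) = -19. Since -19 is not a perfect square in Q, the polynomial is irreducible over Q. Its two roots generate a degree-2 extension, so [K:Q] = 2.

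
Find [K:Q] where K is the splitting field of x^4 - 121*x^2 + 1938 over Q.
[K:Q] = 4

f factors as (x^2 - 19)(x^2 - 102); the splitting field is K = Q(sqrt(19), sqrt(102)). Since 19, 102, and 1938 are all non-squares in Q, the three subfields Q(sqrt(19)), Q(sqrt(102)), Q(sqrt(1938)) are distinct degree-2 extensions, so [K:Q] = 4 (Klein four Galois group).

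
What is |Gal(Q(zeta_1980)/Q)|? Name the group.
|Gal(Q(zeta_1980)/Q)| = phi(1980) = 480; group ≅ (Z/1980Z)^* ≅ Z/2Z × Z/4Z × Z/6Z × Z/10Z

The n-th cyclotomic polynomial Φ_1980(x) is the minimal polynomial of zeta_1980 over Q and has degree phi(1980) = 480. So Q(zeta_1980) is a degree-480 Galois extension with Galois group (Z/1980Z)^*. By CRT, (Z/1980Z)^* ≅ (Z/4Z)^* × (Z/9Z)^* × (Z/5Z)^* × (Z/11Z)^*. Each prime-power unit group is (Z/4Z)^* ≅ Z/2Z; (Z/9Z)^* ≅ Z/6Z; (Z/5Z)^* ≅ Z/4Z; (Z/11Z)^* ≅ Z/10Z. Hence Gal(Q(zeta_1980)/Q) ≅ Z/2Z × Z/4Z × Z/6Z × Z/10Z.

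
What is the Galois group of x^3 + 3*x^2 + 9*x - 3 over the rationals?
Gal(K/Q) = S_3 (symmetric group of order 6)

Compute the discriminant of x^3 + (3)*x^2 + (9)*x + (-3): Δ = -3564. Since Δ is not a rational square, the Galois group is not contained in A_3; it must be the full S_3 (irreducibility of the cubic rules out anything smaller).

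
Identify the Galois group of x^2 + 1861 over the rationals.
Gal(K/Q) = Z/2Z (cyclic of order 2)

x^2 + 1861 is irreducible over Q since -1861 is not a rational square. The splitting field Q(sqrt(-1861)) has degree 2 over Q, and its unique nontrivial automorphism is sqrt(-1861) ↦ -sqrt(-1861). Hence Gal(Q(sqrt(-1861))/Q) = Z/2Z.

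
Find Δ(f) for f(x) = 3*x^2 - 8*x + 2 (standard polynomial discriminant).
Δ = 40

For a quadratic a x^2 + b x + c the discriminant is Δ = b^2 - 4ac = (-8)^2 - 4*(3)*(2) = 64 - (24) = 40.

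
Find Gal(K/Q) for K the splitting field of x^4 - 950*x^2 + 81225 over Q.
Gal(K/Q) = Z/2Z (cyclic of order 2)

f factors as (x^2 - 95)(x^2 - 855), so the splitting field is K = Q(sqrt(95), sqrt(855)). The squarefree part of 95 is 95 and the squarefree part of 855 is also 95, so sqrt(95) and sqrt(855) are both rational multiples of sqrt(95). Hence Q(sqrt(95)) = Q(sqrt(855)) = Q(sqrt(95)), and the splitting field collapses to a single degree-2 extension with Galois group Z/2Z.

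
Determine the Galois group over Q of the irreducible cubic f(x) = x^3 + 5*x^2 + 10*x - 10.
Gal(K/Q) = S_3 (symmetric group of order 6)

Compute the discriminant of x^3 + (5)*x^2 + (10)*x + (-10): Δ = -8200. Since Δ is not a rational square, the Galois group is not contained in A_3; it must be the full S_3 (irreducibility of the cubic rules out anything smaller).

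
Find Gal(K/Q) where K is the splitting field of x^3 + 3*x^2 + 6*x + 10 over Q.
Gal(K/Q) = S_3 (symmetric group of order 6)

Compute the discriminant of x^3 + (3)*x^2 + (6)*x + (10): Δ = -1080. Since Δ is not a rational square, the Galois group is not contained in A_3; it must be the full S_3 (irreducibility of the cubic rules out anything smaller).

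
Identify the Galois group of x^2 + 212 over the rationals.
Gal(K/Q) = Z/2Z (cyclic of order 2)

x^2 + 212 is irreducible over Q since -212 is not a rational square. The splitting field Q(sqrt(-212)) has degree 2 over Q, and its unique nontrivial automorphism is sqrt(-212) ↦ -sqrt(-212). Hence Gal(Q(sqrt(-212))/Q) = Z/2Z.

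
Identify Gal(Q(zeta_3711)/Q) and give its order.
|Gal(Q(zeta_3711)/Q)| = phi(3711) = 2472; group ≅ (Z/3711Z)^* ≅ Z/2Z × Z/1236Z

The n-th cyclotomic polynomial Φ_3711(x) is the minimal polynomial of zeta_3711 over Q and has degree phi(3711) = 2472. So Q(zeta_3711) is a degree-2472 Galois extension with Galois group (Z/3711Z)^*. By CRT, (Z/3711Z)^* ≅ (Z/3Z)^* × (Z/1237Z)^*. Each prime-power unit group is (Z/3Z)^* ≅ Z/2Z; (Z/1237Z)^* ≅ Z/1236Z. Hence Gal(Q(zeta_3711)/Q) ≅ Z/2Z × Z/1236Z.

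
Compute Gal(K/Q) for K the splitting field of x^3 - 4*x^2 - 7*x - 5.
Gal(K/Q) = S_3 (symmetric group of order 6)

Compute the discriminant of x^3 + (-4)*x^2 + (-7)*x + (-5): Δ = -2319. Since Δ is not a rational square, the Galois group is not contained in A_3; it must be the full S_3 (irreducibility of the cubic rules out anything smaller).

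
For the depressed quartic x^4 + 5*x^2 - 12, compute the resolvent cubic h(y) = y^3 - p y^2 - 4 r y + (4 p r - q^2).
h(y) = y^3 - 5*y^2 + 48*y - 240

Identify coefficients: p = 5, q = 0, r = -12.
Plug into h(y) = y^3 - p y^2 - 4 r y + (4 p r - q^2):
  h(y) = y^3 - (5) y^2 - 4*(-12) y + (4*(5)*(-12) - (0)^2)
       = y^3 + (-5) y^2 + (48) y + (-240).
Simplifying: h(y) = y^3 - 5*y^2 + 48*y - 240.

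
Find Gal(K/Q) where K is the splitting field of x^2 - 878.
Gal(K/Q) = Z/2Z (cyclic of order 2)

x^2 - 878 is irreducible over Q since 878 is not a rational square. The splitting field Q(sqrt(878)) has degree 2 over Q, and its unique nontrivial automorphism is sqrt(878) ↦ -sqrt(878). Hence Gal(Q(sqrt(878))/Q) = Z/2Z.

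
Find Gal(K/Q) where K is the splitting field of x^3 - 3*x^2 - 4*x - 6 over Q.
Gal(K/Q) = S_3 (symmetric group of order 6)

Compute the discriminant of x^3 + (-3)*x^2 + (-4)*x + (-6): Δ = -2516. Since Δ is not a rational square, the Galois group is not contained in A_3; it must be the full S_3 (irreducibility of the cubic rules out anything smaller).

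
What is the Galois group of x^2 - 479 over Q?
Gal(K/Q) = Z/2Z (cyclic of order 2)

x^2 - 479 is irreducible over Q since 479 is not a rational square. The splitting field Q(sqrt(479)) has degree 2 over Q, and its unique nontrivial automorphism is sqrt(479) ↦ -sqrt(479). Hence Gal(Q(sqrt(479))/Q) = Z/2Z.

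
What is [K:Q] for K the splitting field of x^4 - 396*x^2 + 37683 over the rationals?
[K:Q] = 4

f factors as (x^2 - 159)(x^2 - 237); the splitting field is K = Q(sqrt(159), sqrt(237)). Since 159, 237, and 37683 are all non-squares in Q, the three subfields Q(sqrt(159)), Q(sqrt(237)), Q(sqrt(37683)) are distinct degree-2 extensions, so [K:Q] = 4 (Klein four Galois group).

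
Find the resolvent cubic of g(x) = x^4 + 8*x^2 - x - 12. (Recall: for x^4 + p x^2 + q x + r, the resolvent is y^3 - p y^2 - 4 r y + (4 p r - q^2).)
h(y) = y^3 - 8*y^2 + 48*y - 385

Identify coefficients: p = 8, q = -1, r = -12.
Plug into h(y) = y^3 - p y^2 - 4 r y + (4 p r - q^2):
  h(y) = y^3 - (8) y^2 - 4*(-12) y + (4*(8)*(-12) - (-1)^2)
       = y^3 + (-8) y^2 + (48) y + (-385).
Simplifying: h(y) = y^3 - 8*y^2 + 48*y - 385.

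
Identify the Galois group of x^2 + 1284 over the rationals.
Gal(K/Q) = Z/2Z (cyclic of order 2)

x^2 + 1284 is irreducible over Q since -1284 is not a rational square. The splitting field Q(sqrt(-1284)) has degree 2 over Q, and its unique nontrivial automorphism is sqrt(-1284) ↦ -sqrt(-1284). Hence Gal(Q(sqrt(-1284))/Q) = Z/2Z.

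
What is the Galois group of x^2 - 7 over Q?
Gal(K/Q) = Z/2Z (cyclic of order 2)

x^2 - 7 is irreducible over Q since 7 is not a rational square. The splitting field Q(sqrt(7)) has degree 2 over Q, and its unique nontrivial automorphism is sqrt(7) ↦ -sqrt(7). Hence Gal(Q(sqrt(7))/Q) = Z/2Z.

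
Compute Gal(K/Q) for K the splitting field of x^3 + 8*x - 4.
Gal(K/Q) = S_3 (symmetric group of order 6)

Compute the discriminant of x^3 + (0)*x^2 + (8)*x + (-4): Δ = -2480. Since Δ is not a rational square, the Galois group is not contained in A_3; it must be the full S_3 (irreducibility of the cubic rules out anything smaller).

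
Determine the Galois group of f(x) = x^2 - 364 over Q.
Gal(K/Q) = Z/2Z (cyclic of order 2)

x^2 - 364 is irreducible over Q since 364 is not a rational square. The splitting field Q(sqrt(364)) has degree 2 over Q, and its unique nontrivial automorphism is sqrt(364) ↦ -sqrt(364). Hence Gal(Q(sqrt(364))/Q) = Z/2Z.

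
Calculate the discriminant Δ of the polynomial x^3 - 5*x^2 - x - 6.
Δ = -4483

For x^3 + a x^2 + b x + c the discriminant is Δ = 18 a b c - 4 a^3 c + a^2 b^2 - 4 b^3 - 27 c^2.
Plug a = -5, b = -1, c = -6:
  18*(-5)*(-1)*(-6) - 4*(-5)^3*(-6) + (-5)^2*(-1)^2 - 4*(-1)^3 - 27*(-6)^2
  = -540 + (-3000) + 25 + (4) + (-972)
  = -4483.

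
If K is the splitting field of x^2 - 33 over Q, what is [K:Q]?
[K:Q] = 2

The polynomial x^2 - 33 is irreducible over Q since 33 is not a perfect square. Its splitting field is Q(sqrt(33)), which has degree 2 over Q.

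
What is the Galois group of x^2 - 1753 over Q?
Gal(K/Q) = Z/2Z (cyclic of order 2)

x^2 - 1753 is irreducible over Q since 1753 is not a rational square. The splitting field Q(sqrt(1753)) has degree 2 over Q, and its unique nontrivial automorphism is sqrt(1753) ↦ -sqrt(1753). Hence Gal(Q(sqrt(1753))/Q) = Z/2Z.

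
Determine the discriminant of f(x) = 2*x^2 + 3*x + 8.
Δ = -55

For a quadratic a x^2 + b x + c the discriminant is Δ = b^2 - 4ac = (3)^2 - 4*(2)*(8) = 9 - (64) = -55.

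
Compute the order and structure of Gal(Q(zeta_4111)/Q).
|Gal(Q(zeta_4111)/Q)| = phi(4111) = 4110; group ≅ (Z/4111Z)^* ≅ Z/4110Z

The n-th cyclotomic polynomial Φ_4111(x) is the minimal polynomial of zeta_4111 over Q and has degree phi(4111) = 4110. So Q(zeta_4111) is a degree-4110 Galois extension with Galois group (Z/4111Z)^*. (Z/4111Z)^* is cyclic since 4111 is an odd prime power (or 4). Hence Gal(Q(zeta_4111)/Q) ≅ Z/4110Z.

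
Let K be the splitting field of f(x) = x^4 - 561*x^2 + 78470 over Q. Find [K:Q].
[K:Q] = 4

f factors as (x^2 - 295)(x^2 - 266); the splitting field is K = Q(sqrt(295), sqrt(266)). Since 295, 266, and 78470 are all non-squares in Q, the three subfields Q(sqrt(295)), Q(sqrt(266)), Q(sqrt(78470)) are distinct degree-2 extensions, so [K:Q] = 4 (Klein four Galois group).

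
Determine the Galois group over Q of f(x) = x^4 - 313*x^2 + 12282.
Gal(K/Q) = V_4 (Klein four-group, Z/2Z × Z/2Z)

f factors as (x^2 - 267)(x^2 - 46), so the splitting field is K = Q(sqrt(267), sqrt(46)). The elements 267, 46, 12282 are all non-squares in Q, so sqrt(267) and sqrt(46) generate independent quadratic extensions. Thus [K:Q] = 4 and Gal(K/Q) is generated by the two order-2 automorphisms sqrt(267) ↦ -sqrt(267) and sqrt(46) ↦ -sqrt(46), giving V_4.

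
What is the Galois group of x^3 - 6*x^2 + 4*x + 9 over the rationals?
Gal(K/Q) = S_3 (symmetric group of order 6)

Compute the discriminant of x^3 + (-6)*x^2 + (4)*x + (9): Δ = 2021. Since Δ is not a rational square, the Galois group is not contained in A_3; it must be the full S_3 (irreducibility of the cubic rules out anything smaller).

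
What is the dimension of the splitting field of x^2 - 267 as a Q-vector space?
[K:Q] = 2

The polynomial x^2 - 267 is irreducible over Q since 267 is not a perfect square. Its splitting field is Q(sqrt(267)), which has degree 2 over Q.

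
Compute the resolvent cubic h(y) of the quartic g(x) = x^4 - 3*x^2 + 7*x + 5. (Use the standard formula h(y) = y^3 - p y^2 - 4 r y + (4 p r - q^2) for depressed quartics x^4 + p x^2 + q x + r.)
h(y) = y^3 + 3*y^2 - 20*y - 109

Identify coefficients: p = -3, q = 7, r = 5.
Plug into h(y) = y^3 - p y^2 - 4 r y + (4 p r - q^2):
  h(y) = y^3 - (-3) y^2 - 4*(5) y + (4*(-3)*(5) - (7)^2)
       = y^3 + (3) y^2 + (-20) y + (-109).
Simplifying: h(y) = y^3 + 3*y^2 - 20*y - 109.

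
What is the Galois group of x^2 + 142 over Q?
Gal(K/Q) = Z/2Z (cyclic of order 2)

x^2 + 142 is irreducible over Q since -142 is not a rational square. The splitting field Q(sqrt(-142)) has degree 2 over Q, and its unique nontrivial automorphism is sqrt(-142) ↦ -sqrt(-142). Hence Gal(Q(sqrt(-142))/Q) = Z/2Z.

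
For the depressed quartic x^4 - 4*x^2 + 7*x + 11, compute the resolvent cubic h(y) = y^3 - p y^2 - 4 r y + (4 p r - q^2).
h(y) = y^3 + 4*y^2 - 44*y - 225

Identify coefficients: p = -4, q = 7, r = 11.
Plug into h(y) = y^3 - p y^2 - 4 r y + (4 p r - q^2):
  h(y) = y^3 - (-4) y^2 - 4*(11) y + (4*(-4)*(11) - (7)^2)
       = y^3 + (4) y^2 + (-44) y + (-225).
Simplifying: h(y) = y^3 + 4*y^2 - 44*y - 225.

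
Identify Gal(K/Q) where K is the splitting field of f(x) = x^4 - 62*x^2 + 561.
Gal(K/Q) = V_4 (Klein four-group, Z/2Z × Z/2Z)

f factors as (x^2 - 51)(x^2 - 11), so the splitting field is K = Q(sqrt(51), sqrt(11)). The elements 51, 11, 561 are all non-squares in Q, so sqrt(51) and sqrt(11) generate independent quadratic extensions. Thus [K:Q] = 4 and Gal(K/Q) is generated by the two order-2 automorphisms sqrt(51) ↦ -sqrt(51) and sqrt(11) ↦ -sqrt(11), giving V_4.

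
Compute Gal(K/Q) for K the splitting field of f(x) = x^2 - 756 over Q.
Gal(K/Q) = Z/2Z (cyclic of order 2)

x^2 - 756 is irreducible over Q since 756 is not a rational square. The splitting field Q(sqrt(756)) has degree 2 over Q, and its unique nontrivial automorphism is sqrt(756) ↦ -sqrt(756). Hence Gal(Q(sqrt(756))/Q) = Z/2Z.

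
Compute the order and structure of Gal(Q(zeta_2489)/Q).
|Gal(Q(zeta_2489)/Q)| = phi(2489) = 2340; group ≅ (Z/2489Z)^* ≅ Z/18Z × Z/130Z

The n-th cyclotomic polynomial Φ_2489(x) is the minimal polynomial of zeta_2489 over Q and has degree phi(2489) = 2340. So Q(zeta_2489) is a degree-2340 Galois extension with Galois group (Z/2489Z)^*. By CRT, (Z/2489Z)^* ≅ (Z/19Z)^* × (Z/131Z)^*. Each prime-power unit group is (Z/19Z)^* ≅ Z/18Z; (Z/131Z)^* ≅ Z/130Z. Hence Gal(Q(zeta_2489)/Q) ≅ Z/18Z × Z/130Z.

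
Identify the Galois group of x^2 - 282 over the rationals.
Gal(K/Q) = Z/2Z (cyclic of order 2)

x^2 - 282 is irreducible over Q since 282 is not a rational square. The splitting field Q(sqrt(282)) has degree 2 over Q, and its unique nontrivial automorphism is sqrt(282) ↦ -sqrt(282). Hence Gal(Q(sqrt(282))/Q) = Z/2Z.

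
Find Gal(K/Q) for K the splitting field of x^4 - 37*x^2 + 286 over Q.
Gal(K/Q) = V_4 (Klein four-group, Z/2Z × Z/2Z)

f factors as (x^2 - 26)(x^2 - 11), so the splitting field is K = Q(sqrt(26), sqrt(11)). The elements 26, 11, 286 are all non-squares in Q, so sqrt(26) and sqrt(11) generate independent quadratic extensions. Thus [K:Q] = 4 and Gal(K/Q) is generated by the two order-2 automorphisms sqrt(26) ↦ -sqrt(26) and sqrt(11) ↦ -sqrt(11), giving V_4.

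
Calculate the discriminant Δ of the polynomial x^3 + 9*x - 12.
Δ = -6804

For a depressed cubic x^3 + p x + q the discriminant is Δ = -4 p^3 - 27 q^2 = -4*(9)^3 - 27*(-12)^2 = -2916 - 3888 = -6804.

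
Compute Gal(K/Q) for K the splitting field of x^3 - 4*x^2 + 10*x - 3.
Gal(K/Q) = S_3 (symmetric group of order 6)

Compute the discriminant of x^3 + (-4)*x^2 + (10)*x + (-3): Δ = -1251. Since Δ is not a rational square, the Galois group is not contained in A_3; it must be the full S_3 (irreducibility of the cubic rules out anything smaller).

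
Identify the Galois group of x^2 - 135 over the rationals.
Gal(K/Q) = Z/2Z (cyclic of order 2)

x^2 - 135 is irreducible over Q since 135 is not a rational square. The splitting field Q(sqrt(135)) has degree 2 over Q, and its unique nontrivial automorphism is sqrt(135) ↦ -sqrt(135). Hence Gal(Q(sqrt(135))/Q) = Z/2Z.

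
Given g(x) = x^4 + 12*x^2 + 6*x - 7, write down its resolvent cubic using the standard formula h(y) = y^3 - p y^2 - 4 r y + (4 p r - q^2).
h(y) = y^3 - 12*y^2 + 28*y - 372

Identify coefficients: p = 12, q = 6, r = -7.
Plug into h(y) = y^3 - p y^2 - 4 r y + (4 p r - q^2):
  h(y) = y^3 - (12) y^2 - 4*(-7) y + (4*(12)*(-7) - (6)^2)
       = y^3 + (-12) y^2 + (28) y + (-372).
Simplifying: h(y) = y^3 - 12*y^2 + 28*y - 372.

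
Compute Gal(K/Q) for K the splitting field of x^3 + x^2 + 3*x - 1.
Gal(K/Q) = S_3 (symmetric group of order 6)

Compute the discriminant of x^3 + (1)*x^2 + (3)*x + (-1): Δ = -176. Since Δ is not a rational square, the Galois group is not contained in A_3; it must be the full S_3 (irreducibility of the cubic rules out anything smaller).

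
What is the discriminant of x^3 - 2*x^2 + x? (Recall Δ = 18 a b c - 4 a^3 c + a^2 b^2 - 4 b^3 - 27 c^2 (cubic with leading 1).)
Δ = 0

For x^3 + a x^2 + b x + c the discriminant is Δ = 18 a b c - 4 a^3 c + a^2 b^2 - 4 b^3 - 27 c^2.
Plug a = -2, b = 1, c = 0:
  18*(-2)*(1)*(0) - 4*(-2)^3*(0) + (-2)^2*(1)^2 - 4*(1)^3 - 27*(0)^2
  = 0 + (0) + 4 + (-4) + (0)
  = 0.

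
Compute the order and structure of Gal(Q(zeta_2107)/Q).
|Gal(Q(zeta_2107)/Q)| = phi(2107) = 1764; group ≅ (Z/2107Z)^* ≅ Z/42Z × Z/42Z

The n-th cyclotomic polynomial Φ_2107(x) is the minimal polynomial of zeta_2107 over Q and has degree phi(2107) = 1764. So Q(zeta_2107) is a degree-1764 Galois extension with Galois group (Z/2107Z)^*. By CRT, (Z/2107Z)^* ≅ (Z/49Z)^* × (Z/43Z)^*. Each prime-power unit group is (Z/49Z)^* ≅ Z/42Z; (Z/43Z)^* ≅ Z/42Z. Hence Gal(Q(zeta_2107)/Q) ≅ Z/42Z × Z/42Z.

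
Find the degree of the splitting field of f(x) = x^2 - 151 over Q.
[K:Q] = 2

The polynomial x^2 - 151 is irreducible over Q since 151 is not a perfect square. Its splitting field is Q(sqrt(151)), which has degree 2 over Q.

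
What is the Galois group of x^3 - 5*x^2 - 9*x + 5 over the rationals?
Gal(K/Q) = A_3 (cyclic of order 3)

Compute the discriminant of x^3 + (-5)*x^2 + (-9)*x + (5): Δ = 10816. Since Δ is a perfect square (Δ = 104^2), the Galois group is contained in A_3. Irreducibility forces the group to be transitive on three roots, so Gal = A_3.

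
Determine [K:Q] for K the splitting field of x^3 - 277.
[K:Q] = 6

x^3 - 277 has one real root r = 277^(1/3) and two complex roots r*zeta_3, r*zeta_3^2 where zeta_3 = e^(2*pi*i/3). The splitting field is Q(r, zeta_3). [Q(r):Q] = 3 and [Q(zeta_3):Q] = 2 with gcd = 1, so [Q(r, zeta_3):Q] = 3 * 2 = 6.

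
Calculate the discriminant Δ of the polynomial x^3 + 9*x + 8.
Δ = -4644

For a depressed cubic x^3 + p x + q the discriminant is Δ = -4 p^3 - 27 q^2 = -4*(9)^3 - 27*(8)^2 = -2916 - 1728 = -4644.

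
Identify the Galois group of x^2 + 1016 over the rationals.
Gal(K/Q) = Z/2Z (cyclic of order 2)

x^2 + 1016 is irreducible over Q since -1016 is not a rational square. The splitting field Q(sqrt(-1016)) has degree 2 over Q, and its unique nontrivial automorphism is sqrt(-1016) ↦ -sqrt(-1016). Hence Gal(Q(sqrt(-1016))/Q) = Z/2Z.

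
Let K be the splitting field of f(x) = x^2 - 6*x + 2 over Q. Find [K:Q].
[K:Q] = 2

The discriminant of x^2 + (-6)*x + (2) is b^2 - 4c = 36 - (8) = 28. Since 28 is not a perfect square in Q, the polynomial is irreducible over Q. Its two roots generate a degree-2 extension, so [K:Q] = 2.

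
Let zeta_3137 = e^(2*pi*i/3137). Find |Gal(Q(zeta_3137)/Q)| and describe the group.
|Gal(Q(zeta_3137)/Q)| = phi(3137) = 3136; group ≅ (Z/3137Z)^* ≅ Z/3136Z

The n-th cyclotomic polynomial Φ_3137(x) is the minimal polynomial of zeta_3137 over Q and has degree phi(3137) = 3136. So Q(zeta_3137) is a degree-3136 Galois extension with Galois group (Z/3137Z)^*. (Z/3137Z)^* is cyclic since 3137 is an odd prime power (or 4). Hence Gal(Q(zeta_3137)/Q) ≅ Z/3136Z.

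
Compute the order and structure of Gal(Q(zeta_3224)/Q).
|Gal(Q(zeta_3224)/Q)| = phi(3224) = 1440; group ≅ (Z/3224Z)^* ≅ Z/2Z × Z/2Z × Z/12Z × Z/30Z

The n-th cyclotomic polynomial Φ_3224(x) is the minimal polynomial of zeta_3224 over Q and has degree phi(3224) = 1440. So Q(zeta_3224) is a degree-1440 Galois extension with Galois group (Z/3224Z)^*. By CRT, (Z/3224Z)^* ≅ (Z/8Z)^* × (Z/13Z)^* × (Z/31Z)^*. Each prime-power unit group is (Z/8Z)^* ≅ Z/2Z × Z/2Z; (Z/13Z)^* ≅ Z/12Z; (Z/31Z)^* ≅ Z/30Z. Hence Gal(Q(zeta_3224)/Q) ≅ Z/2Z × Z/2Z × Z/12Z × Z/30Z.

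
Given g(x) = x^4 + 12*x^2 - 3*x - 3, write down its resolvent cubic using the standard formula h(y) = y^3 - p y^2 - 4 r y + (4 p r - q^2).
h(y) = y^3 - 12*y^2 + 12*y - 153

Identify coefficients: p = 12, q = -3, r = -3.
Plug into h(y) = y^3 - p y^2 - 4 r y + (4 p r - q^2):
  h(y) = y^3 - (12) y^2 - 4*(-3) y + (4*(12)*(-3) - (-3)^2)
       = y^3 + (-12) y^2 + (12) y + (-153).
Simplifying: h(y) = y^3 - 12*y^2 + 12*y - 153.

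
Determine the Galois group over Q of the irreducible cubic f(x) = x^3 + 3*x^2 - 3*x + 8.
Gal(K/Q) = S_3 (symmetric group of order 6)

Compute the discriminant of x^3 + (3)*x^2 + (-3)*x + (8): Δ = -3699. Since Δ is not a rational square, the Galois group is not contained in A_3; it must be the full S_3 (irreducibility of the cubic rules out anything smaller).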